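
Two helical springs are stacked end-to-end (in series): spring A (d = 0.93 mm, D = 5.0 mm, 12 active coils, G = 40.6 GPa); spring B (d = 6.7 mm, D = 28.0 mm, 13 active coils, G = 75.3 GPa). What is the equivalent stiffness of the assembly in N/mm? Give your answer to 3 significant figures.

2.44 N/mm

k_A = Gd⁴/(8D³N_a) = (40.6×10³)(0.93⁴)/(8·5.0³·12) = 2.5309 N/mm
k_B = Gd⁴/(8D³N_a) = (75.3×10³)(6.7⁴)/(8·28.0³·13) = 66.464 N/mm
Series: 1/k_eq = 1/2.5309 + 1/66.464 = 0.41016; k_eq = 2.4381 N/mm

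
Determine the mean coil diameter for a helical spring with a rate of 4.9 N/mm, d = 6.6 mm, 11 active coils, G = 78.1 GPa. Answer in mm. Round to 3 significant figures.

70.0 mm

D = (Gd⁴/(8N_a·k))^(1/3) = (78.1×10³·6.6⁴/(8·11·4.9))^(1/3)
  = (343675)^(1/3) = 70.0459 mm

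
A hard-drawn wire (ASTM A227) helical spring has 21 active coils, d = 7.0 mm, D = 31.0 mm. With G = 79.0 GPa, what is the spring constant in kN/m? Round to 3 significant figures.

k = Gd⁴/(8D³N_a) = (79.0×10³ × 7.0⁴) / (8 × 31.0³ × 21)
  = 1.89679e+08 / 5.00489e+06 = 37.899 N/mm

37.9 kN/m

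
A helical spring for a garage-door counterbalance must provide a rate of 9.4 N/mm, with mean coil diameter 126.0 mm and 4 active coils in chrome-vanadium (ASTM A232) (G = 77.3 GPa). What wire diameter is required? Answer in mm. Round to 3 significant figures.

d = (8D³N_a·k / G)^(1/4) = (8·126.0³·4·9.4 / (77.3×10³))^0.25
  = (7784.1)^0.25 = 9.3930 mm

9.39 mm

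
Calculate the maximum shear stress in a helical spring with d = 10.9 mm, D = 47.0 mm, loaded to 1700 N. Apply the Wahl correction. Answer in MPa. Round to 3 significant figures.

Spring index C = D/d = 47.0/10.9 = 4.3119
K_W = (4C−1)/(4C−4) + 0.615/C = 16.248/13.248 + 0.1426 = 1.3691
τ₀ = 8FD/(πd³) = 8·1700·47.0/(π·10.9³) = 639200/4068.5 = 157.11 MPa
τ_max = K·τ₀ = 1.3691 × 157.11 = 215.1 MPa

215 MPa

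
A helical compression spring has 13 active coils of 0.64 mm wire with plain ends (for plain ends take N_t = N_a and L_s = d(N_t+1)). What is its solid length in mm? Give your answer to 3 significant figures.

8.96 mm

plain ends: N_t = N_a = 13
L_s = d·(N_t+1) = 0.64 × 14 = 8.96 mm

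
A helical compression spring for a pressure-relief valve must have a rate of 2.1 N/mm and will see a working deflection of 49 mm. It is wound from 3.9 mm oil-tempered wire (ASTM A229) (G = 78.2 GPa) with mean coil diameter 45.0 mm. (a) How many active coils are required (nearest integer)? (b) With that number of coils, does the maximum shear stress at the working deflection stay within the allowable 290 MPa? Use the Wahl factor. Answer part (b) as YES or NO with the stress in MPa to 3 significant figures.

(a) 12 coils; (b) YES, τ_max = 220 MPa

N_a = Gd⁴/(8D³k) = (78.2×10³)(3.9⁴)/(8·45.0³·2.1) = 11.82 → N_a = 12
Actual rate k = Gd⁴/(8D³·12) = 2.068 N/mm
Working load F = kδ = 2.068·49 = 101.33 N
C = 45.0/3.9 = 11.5385; K_W = (4C−1)/(4C−4)+0.615/C = 1.1245
τ_max = K_W·8FD/(πd³) = 1.1245·195.75 = 220.12 MPa
τ_max ≤ 290 MPa → acceptable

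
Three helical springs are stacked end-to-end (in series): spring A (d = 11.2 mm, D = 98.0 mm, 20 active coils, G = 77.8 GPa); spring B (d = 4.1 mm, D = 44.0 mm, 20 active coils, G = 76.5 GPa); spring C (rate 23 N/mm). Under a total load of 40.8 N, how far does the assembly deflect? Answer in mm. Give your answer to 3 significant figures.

k_A = Gd⁴/(8D³N_a) = (77.8×10³)(11.2⁴)/(8·98.0³·20) = 8.1293 N/mm
k_B = Gd⁴/(8D³N_a) = (76.5×10³)(4.1⁴)/(8·44.0³·20) = 1.5861 N/mm
Series: 1/k_eq = 1/8.1293 + 1/1.5861 + 1/23 = 0.79698; k_eq = 1.2547 N/mm
δ = F/k_eq = 40.8/1.2547 = 32.517 mm

32.5 mm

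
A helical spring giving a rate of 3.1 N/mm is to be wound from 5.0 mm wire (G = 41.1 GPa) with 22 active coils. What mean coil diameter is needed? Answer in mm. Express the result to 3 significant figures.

36.1 mm

D = (Gd⁴/(8N_a·k))^(1/3) = (41.1×10³·5.0⁴/(8·22·3.1))^(1/3)
  = (47081.2)^(1/3) = 36.1090 mm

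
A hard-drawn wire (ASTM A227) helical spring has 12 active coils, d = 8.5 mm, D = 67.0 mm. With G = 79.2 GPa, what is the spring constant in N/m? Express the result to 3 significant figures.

k = Gd⁴/(8D³N_a) = (79.2×10³ × 8.5⁴) / (8 × 67.0³ × 12)
  = 4.13429e+08 / 2.88732e+07 = 14.319 N/mm = 14319 N/m

14300 N/m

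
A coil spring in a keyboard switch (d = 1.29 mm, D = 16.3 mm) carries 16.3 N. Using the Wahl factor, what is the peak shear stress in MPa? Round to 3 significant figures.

Spring index C = D/d = 16.3/1.29 = 12.6357
K_W = (4C−1)/(4C−4) + 0.615/C = 49.543/46.543 + 0.0487 = 1.1131
τ₀ = 8FD/(πd³) = 8·16.3·16.3/(π·1.29³) = 2125.52/6.744 = 315.17 MPa
τ_max = K·τ₀ = 1.1131 × 315.17 = 350.83 MPa

351 MPa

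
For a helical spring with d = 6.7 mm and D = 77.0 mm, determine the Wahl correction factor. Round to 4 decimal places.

1.1250

C = D/d = 77.0/6.7 = 11.4925
K_W = (4C−1)/(4C−4) + 0.615/C = 44.970/41.970 + 0.0535 = 1.1250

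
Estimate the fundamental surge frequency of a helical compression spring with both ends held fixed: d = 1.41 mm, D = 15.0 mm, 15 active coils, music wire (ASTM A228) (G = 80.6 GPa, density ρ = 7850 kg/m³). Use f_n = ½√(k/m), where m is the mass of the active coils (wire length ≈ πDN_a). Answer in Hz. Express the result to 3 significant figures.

k = Gd⁴/(8D³N_a) = (80.6×10³)(1.41⁴)/(8·15.0³·15) = 0.7866 N/mm = 786.6 N/m
Wire length L = πDN_a = π·15.0·15 = 706.86 mm
m = ρ·(πd²/4)·L = 7850 × 1.5615×10⁻⁶ m² × 0.70686 m = 0.0086642 kg
f_n = ½√(k/m) = 0.5·√(786.6/0.0086642) = 0.5·√(90788) = 150.65 Hz

151 Hz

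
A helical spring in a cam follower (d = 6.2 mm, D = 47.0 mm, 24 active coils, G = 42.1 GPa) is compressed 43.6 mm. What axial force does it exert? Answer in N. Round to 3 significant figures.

k = Gd⁴/(8D³N_a) = (42.1×10³)(6.2⁴)/(8·47.0³·24) = 3.1207 N/mm
F = k·δ = 3.1207 × 43.6 = 136.06 N

136 N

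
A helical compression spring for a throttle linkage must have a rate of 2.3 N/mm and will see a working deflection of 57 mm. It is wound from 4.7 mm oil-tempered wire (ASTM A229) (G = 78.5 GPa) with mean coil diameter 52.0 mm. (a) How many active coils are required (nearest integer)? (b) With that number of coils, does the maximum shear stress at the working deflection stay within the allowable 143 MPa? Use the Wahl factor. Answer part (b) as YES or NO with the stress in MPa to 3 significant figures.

(a) 15 coils; (b) NO, τ_max = 187 MPa

N_a = Gd⁴/(8D³k) = (78.5×10³)(4.7⁴)/(8·52.0³·2.3) = 14.81 → N_a = 15
Actual rate k = Gd⁴/(8D³·15) = 2.2702 N/mm
Working load F = kδ = 2.2702·57 = 129.4 N
C = 52.0/4.7 = 11.0638; K_W = (4C−1)/(4C−4)+0.615/C = 1.1301
τ_max = K_W·8FD/(πd³) = 1.1301·165.04 = 186.52 MPa
τ_max > 143 MPa → exceeds allowable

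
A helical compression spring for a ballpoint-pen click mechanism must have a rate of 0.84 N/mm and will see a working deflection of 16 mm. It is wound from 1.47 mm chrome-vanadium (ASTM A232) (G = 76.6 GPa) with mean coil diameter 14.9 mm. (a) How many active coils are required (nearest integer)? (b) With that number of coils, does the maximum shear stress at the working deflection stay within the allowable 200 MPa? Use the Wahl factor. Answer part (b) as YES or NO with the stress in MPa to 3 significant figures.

N_a = Gd⁴/(8D³k) = (76.6×10³)(1.47⁴)/(8·14.9³·0.84) = 16.09 → N_a = 16
Actual rate k = Gd⁴/(8D³·16) = 0.84475 N/mm
Working load F = kδ = 0.84475·16 = 13.516 N
C = 14.9/1.47 = 10.1361; K_W = (4C−1)/(4C−4)+0.615/C = 1.1428
τ_max = K_W·8FD/(πd³) = 1.1428·161.44 = 184.49 MPa
τ_max ≤ 200 MPa → acceptable

(a) 16 coils; (b) YES, τ_max = 184 MPa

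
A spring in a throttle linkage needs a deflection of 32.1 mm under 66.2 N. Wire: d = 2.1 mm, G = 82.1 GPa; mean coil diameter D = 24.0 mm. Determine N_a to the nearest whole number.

Required rate k = F/δ = 66.2/32.1 = 2.0623 N/mm
N_a = Gd⁴/(8D³k) = (82.1×10³ × 2.1⁴)/(8 × 24.0³ × 2.0623)
    = 1.59669e+06 / 228074 = 7.001 → 7 coils

7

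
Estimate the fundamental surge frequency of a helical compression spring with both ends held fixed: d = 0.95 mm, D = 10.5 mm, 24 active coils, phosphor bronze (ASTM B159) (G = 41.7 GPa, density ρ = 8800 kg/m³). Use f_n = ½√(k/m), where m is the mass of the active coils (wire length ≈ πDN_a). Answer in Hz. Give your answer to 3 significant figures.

k = Gd⁴/(8D³N_a) = (41.7×10³)(0.95⁴)/(8·10.5³·24) = 0.15281 N/mm = 152.81 N/m
Wire length L = πDN_a = π·10.5·24 = 791.68 mm
m = ρ·(πd²/4)·L = 8800 × 0.70882×10⁻⁶ m² × 0.79168 m = 0.0049382 kg
f_n = ½√(k/m) = 0.5·√(152.81/0.0049382) = 0.5·√(30945) = 87.956 Hz

88.0 Hz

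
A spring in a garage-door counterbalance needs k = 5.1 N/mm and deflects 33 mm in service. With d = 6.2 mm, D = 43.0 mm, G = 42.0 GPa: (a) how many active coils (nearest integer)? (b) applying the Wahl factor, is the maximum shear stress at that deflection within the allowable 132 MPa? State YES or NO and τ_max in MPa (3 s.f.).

N_a = Gd⁴/(8D³k) = (42.0×10³)(6.2⁴)/(8·43.0³·5.1) = 19.13 → N_a = 19
Actual rate k = Gd⁴/(8D³·19) = 5.1353 N/mm
Working load F = kδ = 5.1353·33 = 169.47 N
C = 43.0/6.2 = 6.9355; K_W = (4C−1)/(4C−4)+0.615/C = 1.2150
τ_max = K_W·8FD/(πd³) = 1.2150·77.86 = 94.603 MPa
τ_max ≤ 132 MPa → acceptable

(a) 19 coils; (b) YES, τ_max = 94.6 MPa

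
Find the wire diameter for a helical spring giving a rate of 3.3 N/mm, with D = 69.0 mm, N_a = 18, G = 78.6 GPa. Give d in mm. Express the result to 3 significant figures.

d = (8D³N_a·k / G)^(1/4) = (8·69.0³·18·3.3 / (78.6×10³))^0.25
  = (1986.1)^0.25 = 6.6758 mm

6.68 mm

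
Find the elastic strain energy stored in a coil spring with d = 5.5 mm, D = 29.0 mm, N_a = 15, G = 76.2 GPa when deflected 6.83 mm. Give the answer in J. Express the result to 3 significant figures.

k = Gd⁴/(8D³N_a) = (76.2×10³)(5.5⁴)/(8·29.0³·15) = 23.825 N/mm
U = ½kδ² = 0.5 × 23.825 × 6.83² = 555.7 N·mm = 0.5557 J

0.556 J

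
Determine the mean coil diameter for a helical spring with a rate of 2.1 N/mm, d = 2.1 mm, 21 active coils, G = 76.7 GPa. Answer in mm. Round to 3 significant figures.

D = (Gd⁴/(8N_a·k))^(1/3) = (76.7×10³·2.1⁴/(8·21·2.1))^(1/3)
  = (4228.09)^(1/3) = 16.1702 mm

16.2 mm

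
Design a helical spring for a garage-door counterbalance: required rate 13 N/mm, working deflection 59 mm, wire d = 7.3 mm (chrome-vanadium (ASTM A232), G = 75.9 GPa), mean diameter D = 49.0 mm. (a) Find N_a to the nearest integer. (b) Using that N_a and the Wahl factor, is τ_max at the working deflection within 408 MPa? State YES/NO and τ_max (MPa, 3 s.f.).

N_a = Gd⁴/(8D³k) = (75.9×10³)(7.3⁴)/(8·49.0³·13) = 17.62 → N_a = 18
Actual rate k = Gd⁴/(8D³·18) = 12.723 N/mm
Working load F = kδ = 12.723·59 = 750.64 N
C = 49.0/7.3 = 6.7123; K_W = (4C−1)/(4C−4)+0.615/C = 1.2229
τ_max = K_W·8FD/(πd³) = 1.2229·240.77 = 294.44 MPa
τ_max ≤ 408 MPa → acceptable

(a) 18 coils; (b) YES, τ_max = 294 MPa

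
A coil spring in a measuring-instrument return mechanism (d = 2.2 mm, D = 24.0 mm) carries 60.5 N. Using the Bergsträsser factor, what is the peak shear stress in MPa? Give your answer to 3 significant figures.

390 MPa

Spring index C = D/d = 24.0/2.2 = 10.9091
K_B = (4C+2)/(4C−3) = 45.636/40.636 = 1.1230
τ₀ = 8FD/(πd³) = 8·60.5·24.0/(π·2.2³) = 11616/33.452 = 347.25 MPa
τ_max = K·τ₀ = 1.1230 × 347.25 = 389.97 MPa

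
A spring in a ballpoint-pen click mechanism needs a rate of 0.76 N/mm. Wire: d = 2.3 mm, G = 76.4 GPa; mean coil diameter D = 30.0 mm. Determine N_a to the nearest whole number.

13

N_a = Gd⁴/(8D³k) = (76.4×10³ × 2.3⁴)/(8 × 30.0³ × 0.76)
    = 2.13799e+06 / 164160 = 13.02 → 13 coils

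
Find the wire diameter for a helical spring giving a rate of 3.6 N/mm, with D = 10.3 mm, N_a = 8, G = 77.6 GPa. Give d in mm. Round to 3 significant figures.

d = (8D³N_a·k / G)^(1/4) = (8·10.3³·8·3.6 / (77.6×10³))^0.25
  = (3.2444)^0.25 = 1.3421 mm

1.34 mm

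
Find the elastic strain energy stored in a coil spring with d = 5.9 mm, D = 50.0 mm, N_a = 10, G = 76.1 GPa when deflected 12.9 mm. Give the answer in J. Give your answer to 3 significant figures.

0.767 J

k = Gd⁴/(8D³N_a) = (76.1×10³)(5.9⁴)/(8·50.0³·10) = 9.2213 N/mm
U = ½kδ² = 0.5 × 9.2213 × 12.9² = 767.26 N·mm = 0.76726 J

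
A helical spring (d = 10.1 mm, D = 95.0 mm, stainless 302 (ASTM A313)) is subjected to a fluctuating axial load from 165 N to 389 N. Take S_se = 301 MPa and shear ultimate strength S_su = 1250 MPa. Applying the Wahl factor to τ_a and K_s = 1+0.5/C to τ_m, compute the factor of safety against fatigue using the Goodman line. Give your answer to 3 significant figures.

6.42

C = D/d = 95.0/10.1 = 9.4059; K_W = (4C−1)/(4C−4)+0.615/C = 1.1546; K_s = 1+0.5/C = 1.0532
F_a = (F_max−F_min)/2 = 112 N; F_m = (F_max+F_min)/2 = 277 N
τ_a = K_W·8F_aD/(πd³) = 1.1546 × 26.298 = 30.363 MPa
τ_m = K_s·8F_mD/(πd³) = 1.0532 × 65.04 = 68.497 MPa
Goodman: 1/n_f = τ_a/S_se + τ_m/S_su = 30.363/301 + 68.497/1250 = 0.10088 + 0.05480 = 0.15567
n_f = 1/0.15567 = 6.424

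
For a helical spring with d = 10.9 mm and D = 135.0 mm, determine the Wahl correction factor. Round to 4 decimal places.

C = D/d = 135.0/10.9 = 12.3853
K_W = (4C−1)/(4C−4) + 0.615/C = 48.541/45.541 + 0.0497 = 1.1155

1.1155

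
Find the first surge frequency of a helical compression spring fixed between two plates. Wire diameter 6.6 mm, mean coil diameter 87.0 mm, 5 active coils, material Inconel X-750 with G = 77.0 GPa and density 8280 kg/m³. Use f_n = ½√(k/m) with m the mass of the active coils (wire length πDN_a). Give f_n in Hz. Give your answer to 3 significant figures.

k = Gd⁴/(8D³N_a) = (77.0×10³)(6.6⁴)/(8·87.0³·5) = 5.5469 N/mm = 5546.9 N/m
Wire length L = πDN_a = π·87.0·5 = 1366.6 mm
m = ρ·(πd²/4)·L = 8280 × 34.212×10⁻⁶ m² × 1.3666 m = 0.38712 kg
f_n = ½√(k/m) = 0.5·√(5546.9/0.38712) = 0.5·√(14329) = 59.851 Hz

59.9 Hz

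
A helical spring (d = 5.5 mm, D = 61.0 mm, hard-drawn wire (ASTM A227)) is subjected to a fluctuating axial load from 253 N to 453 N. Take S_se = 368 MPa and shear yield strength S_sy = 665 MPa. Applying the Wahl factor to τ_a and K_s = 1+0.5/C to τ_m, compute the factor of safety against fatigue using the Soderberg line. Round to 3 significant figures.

C = D/d = 61.0/5.5 = 11.0909; K_W = (4C−1)/(4C−4)+0.615/C = 1.1298; K_s = 1+0.5/C = 1.0451
F_a = (F_max−F_min)/2 = 100 N; F_m = (F_max+F_min)/2 = 353 N
τ_a = K_W·8F_aD/(πd³) = 1.1298 × 93.365 = 105.48 MPa
τ_m = K_s·8F_mD/(πd³) = 1.0451 × 329.58 = 344.43 MPa
Soderberg: 1/n_f = τ_a/S_se + τ_m/S_sy = 105.48/368 + 344.43/665 = 0.28663 + 0.51795 = 0.80458
n_f = 1/0.80458 = 1.243

1.24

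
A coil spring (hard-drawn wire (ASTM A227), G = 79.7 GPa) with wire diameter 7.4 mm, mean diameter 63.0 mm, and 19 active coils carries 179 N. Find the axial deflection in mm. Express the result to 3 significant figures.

28.5 mm

k = Gd⁴/(8D³N_a) = (79.7×10³)(7.4⁴)/(8·63.0³·19) = 6.2881 N/mm
δ = F/k = 179 / 6.2881 = 28.466 mm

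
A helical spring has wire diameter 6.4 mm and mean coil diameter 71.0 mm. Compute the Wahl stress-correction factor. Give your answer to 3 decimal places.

1.130

C = D/d = 71.0/6.4 = 11.0938
K_W = (4C−1)/(4C−4) + 0.615/C = 43.375/40.375 + 0.0554 = 1.1297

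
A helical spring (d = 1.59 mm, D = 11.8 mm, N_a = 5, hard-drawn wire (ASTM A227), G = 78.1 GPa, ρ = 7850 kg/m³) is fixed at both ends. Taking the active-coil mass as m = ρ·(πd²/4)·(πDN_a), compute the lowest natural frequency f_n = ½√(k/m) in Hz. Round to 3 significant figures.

k = Gd⁴/(8D³N_a) = (78.1×10³)(1.59⁴)/(8·11.8³·5) = 7.5951 N/mm = 7595.1 N/m
Wire length L = πDN_a = π·11.8·5 = 185.35 mm
m = ρ·(πd²/4)·L = 7850 × 1.9856×10⁻⁶ m² × 0.18535 m = 0.0028891 kg
f_n = ½√(k/m) = 0.5·√(7595.1/0.0028891) = 0.5·√(2.6289e+06) = 810.7 Hz

811 Hz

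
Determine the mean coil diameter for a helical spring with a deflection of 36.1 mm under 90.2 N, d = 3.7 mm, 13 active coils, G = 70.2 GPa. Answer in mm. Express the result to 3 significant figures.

Required rate k = F/δ = 90.2/36.1 = 2.4986 N/mm
D = (Gd⁴/(8N_a·k))^(1/3) = (70.2×10³·3.7⁴/(8·13·2.4986))^(1/3)
  = (50630.4)^(1/3) = 36.9945 mm

37.0 mm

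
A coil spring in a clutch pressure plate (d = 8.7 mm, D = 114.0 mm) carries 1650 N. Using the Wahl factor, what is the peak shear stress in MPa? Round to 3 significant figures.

Spring index C = D/d = 114.0/8.7 = 13.1034
K_W = (4C−1)/(4C−4) + 0.615/C = 51.414/48.414 + 0.0469 = 1.1089
τ₀ = 8FD/(πd³) = 8·1650·114.0/(π·8.7³) = 1.5048e+06/2068.7 = 727.4 MPa
τ_max = K·τ₀ = 1.1089 × 727.4 = 806.61 MPa

807 MPa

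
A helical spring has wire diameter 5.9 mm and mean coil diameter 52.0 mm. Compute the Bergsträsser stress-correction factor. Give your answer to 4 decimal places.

C = D/d = 52.0/5.9 = 8.8136
K_B = (4C+2)/(4C−3) = 37.254/32.254 = 1.1550

1.1550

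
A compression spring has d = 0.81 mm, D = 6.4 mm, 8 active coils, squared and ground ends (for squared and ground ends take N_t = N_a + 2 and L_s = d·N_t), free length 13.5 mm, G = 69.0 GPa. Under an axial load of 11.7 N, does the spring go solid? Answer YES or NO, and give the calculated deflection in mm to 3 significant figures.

YES, δ = 6.61 mm

k = Gd⁴/(8D³N_a) = (69.0×10³)(0.81⁴)/(8·6.4³·8) = 1.7704 N/mm
N_t = 10; L_s = 0.81·10 = 8.1 mm; δ_solid = L₀ − L_s = 13.5 − 8.1 = 5.4 mm
δ = F/k = 11.7/1.7704 = 6.6087 mm
δ ≥ δ_solid → spring goes solid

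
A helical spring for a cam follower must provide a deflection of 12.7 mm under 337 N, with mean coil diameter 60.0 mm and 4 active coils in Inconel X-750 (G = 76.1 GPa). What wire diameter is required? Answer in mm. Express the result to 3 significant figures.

Required rate k = F/δ = 337/12.7 = 26.535 N/mm
d = (8D³N_a·k / G)^(1/4) = (8·60.0³·4·26.535 / (76.1×10³))^0.25
  = (2410.2)^0.25 = 7.0067 mm

7.01 mm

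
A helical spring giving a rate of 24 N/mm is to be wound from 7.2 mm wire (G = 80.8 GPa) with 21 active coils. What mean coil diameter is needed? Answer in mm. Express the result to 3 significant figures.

D = (Gd⁴/(8N_a·k))^(1/3) = (80.8×10³·7.2⁴/(8·21·24))^(1/3)
  = (53854.4)^(1/3) = 37.7636 mm

37.8 mm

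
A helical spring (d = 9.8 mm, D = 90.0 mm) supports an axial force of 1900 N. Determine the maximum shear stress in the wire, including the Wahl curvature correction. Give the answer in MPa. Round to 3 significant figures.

Spring index C = D/d = 90.0/9.8 = 9.1837
K_W = (4C−1)/(4C−4) + 0.615/C = 35.735/32.735 + 0.0670 = 1.1586
τ₀ = 8FD/(πd³) = 8·1900·90.0/(π·9.8³) = 1.368e+06/2956.8 = 462.66 MPa
τ_max = K·τ₀ = 1.1586 × 462.66 = 536.04 MPa

536 MPa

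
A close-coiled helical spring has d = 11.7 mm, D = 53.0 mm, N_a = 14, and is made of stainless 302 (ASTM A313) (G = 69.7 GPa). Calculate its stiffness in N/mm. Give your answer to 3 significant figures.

k = Gd⁴/(8D³N_a) = (69.7×10³ × 11.7⁴) / (8 × 53.0³ × 14)
  = 1.3061e+09 / 1.66742e+07 = 78.33 N/mm

78.3 N/mm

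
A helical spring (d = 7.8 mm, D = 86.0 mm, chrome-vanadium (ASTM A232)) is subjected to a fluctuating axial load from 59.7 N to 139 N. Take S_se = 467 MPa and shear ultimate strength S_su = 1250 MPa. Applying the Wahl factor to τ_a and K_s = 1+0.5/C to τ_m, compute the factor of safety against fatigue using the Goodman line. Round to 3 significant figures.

12.1

C = D/d = 86.0/7.8 = 11.0256; K_W = (4C−1)/(4C−4)+0.615/C = 1.1306; K_s = 1+0.5/C = 1.0453
F_a = (F_max−F_min)/2 = 39.65 N; F_m = (F_max+F_min)/2 = 99.35 N
τ_a = K_W·8F_aD/(πd³) = 1.1306 × 18.298 = 20.687 MPa
τ_m = K_s·8F_mD/(πd³) = 1.0453 × 45.848 = 47.927 MPa
Goodman: 1/n_f = τ_a/S_se + τ_m/S_su = 20.687/467 + 47.927/1250 = 0.04430 + 0.03834 = 0.08264
n_f = 1/0.08264 = 12.1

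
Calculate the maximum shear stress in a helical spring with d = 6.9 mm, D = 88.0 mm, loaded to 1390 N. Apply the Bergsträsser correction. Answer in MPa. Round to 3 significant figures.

Spring index C = D/d = 88.0/6.9 = 12.7536
K_B = (4C+2)/(4C−3) = 53.014/48.014 = 1.1041
τ₀ = 8FD/(πd³) = 8·1390·88.0/(π·6.9³) = 978560/1032 = 948.18 MPa
τ_max = K·τ₀ = 1.1041 × 948.18 = 1046.9 MPa

1050 MPa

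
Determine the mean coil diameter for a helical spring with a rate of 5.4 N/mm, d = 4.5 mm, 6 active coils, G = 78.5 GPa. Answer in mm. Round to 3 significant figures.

D = (Gd⁴/(8N_a·k))^(1/3) = (78.5×10³·4.5⁴/(8·6·5.4))^(1/3)
  = (124189)^(1/3) = 49.8917 mm

49.9 mm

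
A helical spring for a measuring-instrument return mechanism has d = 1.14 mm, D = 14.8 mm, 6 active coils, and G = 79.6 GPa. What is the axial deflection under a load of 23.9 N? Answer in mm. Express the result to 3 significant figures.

k = Gd⁴/(8D³N_a) = (79.6×10³)(1.14⁴)/(8·14.8³·6) = 0.86398 N/mm
δ = F/k = 23.9 / 0.86398 = 27.663 mm

27.7 mm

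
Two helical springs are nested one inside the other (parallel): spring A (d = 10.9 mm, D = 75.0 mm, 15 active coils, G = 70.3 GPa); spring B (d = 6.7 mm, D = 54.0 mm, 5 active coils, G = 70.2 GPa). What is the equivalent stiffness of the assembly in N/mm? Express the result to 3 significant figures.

42.1 N/mm

k_A = Gd⁴/(8D³N_a) = (70.3×10³)(10.9⁴)/(8·75.0³·15) = 19.602 N/mm
k_B = Gd⁴/(8D³N_a) = (70.2×10³)(6.7⁴)/(8·54.0³·5) = 22.459 N/mm
Parallel: k_eq = 19.602 + 22.459 = 42.061 N/mm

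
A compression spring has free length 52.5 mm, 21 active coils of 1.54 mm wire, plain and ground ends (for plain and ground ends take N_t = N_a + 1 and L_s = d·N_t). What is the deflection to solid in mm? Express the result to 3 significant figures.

18.6 mm

N_t = 22; L_s = 1.54·22 = 33.88 mm
δ_solid = L₀ − L_s = 52.5 − 33.88 = 18.62 mm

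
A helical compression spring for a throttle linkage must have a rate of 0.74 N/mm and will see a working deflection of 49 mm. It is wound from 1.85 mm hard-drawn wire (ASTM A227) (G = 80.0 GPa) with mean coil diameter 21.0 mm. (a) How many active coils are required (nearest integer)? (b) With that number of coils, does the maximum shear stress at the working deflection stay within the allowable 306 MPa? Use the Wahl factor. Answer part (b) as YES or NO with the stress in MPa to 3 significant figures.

N_a = Gd⁴/(8D³k) = (80.0×10³)(1.85⁴)/(8·21.0³·0.74) = 17.09 → N_a = 17
Actual rate k = Gd⁴/(8D³·17) = 0.74401 N/mm
Working load F = kδ = 0.74401·49 = 36.457 N
C = 21.0/1.85 = 11.3514; K_W = (4C−1)/(4C−4)+0.615/C = 1.1266
τ_max = K_W·8FD/(πd³) = 1.1266·307.91 = 346.9 MPa
τ_max > 306 MPa → exceeds allowable

(a) 17 coils; (b) NO, τ_max = 347 MPa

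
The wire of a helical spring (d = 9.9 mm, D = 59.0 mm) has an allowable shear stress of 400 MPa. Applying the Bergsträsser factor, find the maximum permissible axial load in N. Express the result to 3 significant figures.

2080 N

C = D/d = 59.0/9.9 = 5.9596
K_B = (4C+2)/(4C−3) = 25.838/20.838 = 1.2399
τ_max = K·8FD/(πd³) → F_max = τ_allow·πd³/(8DK)
F_max = 400·π·9.9³/(8·59.0·1.2399) = 1.2193e+06/585.25 = 2083.4 N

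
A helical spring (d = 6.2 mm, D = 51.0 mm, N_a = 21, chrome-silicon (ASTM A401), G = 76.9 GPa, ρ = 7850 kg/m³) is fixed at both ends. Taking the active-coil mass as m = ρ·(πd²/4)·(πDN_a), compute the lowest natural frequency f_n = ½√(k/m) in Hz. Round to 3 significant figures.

40.0 Hz

k = Gd⁴/(8D³N_a) = (76.9×10³)(6.2⁴)/(8·51.0³·21) = 5.0989 N/mm = 5098.9 N/m
Wire length L = πDN_a = π·51.0·21 = 3364.6 mm
m = ρ·(πd²/4)·L = 7850 × 30.191×10⁻⁶ m² × 3.3646 m = 0.79741 kg
f_n = ½√(k/m) = 0.5·√(5098.9/0.79741) = 0.5·√(6394.3) = 39.982 Hz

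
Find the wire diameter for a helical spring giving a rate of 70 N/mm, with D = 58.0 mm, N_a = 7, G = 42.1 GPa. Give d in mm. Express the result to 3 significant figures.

d = (8D³N_a·k / G)^(1/4) = (8·58.0³·7·70 / (42.1×10³))^0.25
  = (18167)^0.25 = 11.6097 mm

11.6 mm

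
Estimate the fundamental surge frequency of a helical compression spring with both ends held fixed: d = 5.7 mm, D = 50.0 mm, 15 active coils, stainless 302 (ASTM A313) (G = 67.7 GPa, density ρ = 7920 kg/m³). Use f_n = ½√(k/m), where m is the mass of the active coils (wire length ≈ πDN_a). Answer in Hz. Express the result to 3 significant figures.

k = Gd⁴/(8D³N_a) = (67.7×10³)(5.7⁴)/(8·50.0³·15) = 4.7643 N/mm = 4764.3 N/m
Wire length L = πDN_a = π·50.0·15 = 2356.2 mm
m = ρ·(πd²/4)·L = 7920 × 25.518×10⁻⁶ m² × 2.3562 m = 0.47619 kg
f_n = ½√(k/m) = 0.5·√(4764.3/0.47619) = 0.5·√(10005) = 50.013 Hz

50.0 Hz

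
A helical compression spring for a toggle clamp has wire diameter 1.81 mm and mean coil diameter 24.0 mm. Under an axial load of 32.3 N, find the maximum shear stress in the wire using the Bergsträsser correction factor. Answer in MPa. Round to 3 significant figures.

Spring index C = D/d = 24.0/1.81 = 13.2597
K_B = (4C+2)/(4C−3) = 55.039/50.039 = 1.0999
τ₀ = 8FD/(πd³) = 8·32.3·24.0/(π·1.81³) = 6201.6/18.629 = 332.9 MPa
τ_max = K·τ₀ = 1.0999 × 332.9 = 366.17 MPa

366 MPa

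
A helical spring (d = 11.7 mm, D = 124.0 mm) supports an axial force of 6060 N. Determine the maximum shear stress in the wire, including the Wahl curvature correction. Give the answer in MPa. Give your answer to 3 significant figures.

Spring index C = D/d = 124.0/11.7 = 10.5983
K_W = (4C−1)/(4C−4) + 0.615/C = 41.393/38.393 + 0.0580 = 1.1362
τ₀ = 8FD/(πd³) = 8·6060·124.0/(π·11.7³) = 6.01152e+06/5031.6 = 1194.7 MPa
τ_max = K·τ₀ = 1.1362 × 1194.7 = 1357.4 MPa

1360 MPa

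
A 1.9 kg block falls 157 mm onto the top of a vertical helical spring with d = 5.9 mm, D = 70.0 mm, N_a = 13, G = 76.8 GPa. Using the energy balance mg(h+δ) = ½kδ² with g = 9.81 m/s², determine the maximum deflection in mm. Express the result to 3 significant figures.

k = Gd⁴/(8D³N_a) = (76.8×10³)(5.9⁴)/(8·70.0³·13) = 2.6088 N/mm
W = mg = 1.9 × 9.81 = 18.639 N
½kδ² − Wδ − Wh = 0 → δ = (W + √(W² + 2kWh))/k
δ = (18.639 + √(347.41 + 15268.4))/2.6088 = (18.639 + 124.96)/2.6088 = 55.045 mm

55.0 mm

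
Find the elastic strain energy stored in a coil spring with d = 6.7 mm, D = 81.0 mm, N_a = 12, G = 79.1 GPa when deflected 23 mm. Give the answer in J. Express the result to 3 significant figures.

k = Gd⁴/(8D³N_a) = (79.1×10³)(6.7⁴)/(8·81.0³·12) = 3.1243 N/mm
U = ½kδ² = 0.5 × 3.1243 × 23² = 826.37 N·mm = 0.82637 J

0.826 J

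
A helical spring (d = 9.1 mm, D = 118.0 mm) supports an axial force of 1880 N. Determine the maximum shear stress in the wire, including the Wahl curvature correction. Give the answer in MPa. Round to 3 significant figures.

832 MPa

Spring index C = D/d = 118.0/9.1 = 12.9670
K_W = (4C−1)/(4C−4) + 0.615/C = 50.868/47.868 + 0.0474 = 1.1101
τ₀ = 8FD/(πd³) = 8·1880·118.0/(π·9.1³) = 1.77472e+06/2367.4 = 749.65 MPa
τ_max = K·τ₀ = 1.1101 × 749.65 = 832.18 MPa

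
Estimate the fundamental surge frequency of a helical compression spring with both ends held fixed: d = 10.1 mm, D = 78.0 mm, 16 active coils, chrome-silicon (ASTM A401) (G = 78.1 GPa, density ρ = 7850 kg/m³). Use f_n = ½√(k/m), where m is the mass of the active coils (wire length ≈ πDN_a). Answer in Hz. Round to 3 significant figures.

k = Gd⁴/(8D³N_a) = (78.1×10³)(10.1⁴)/(8·78.0³·16) = 13.38 N/mm = 13380 N/m
Wire length L = πDN_a = π·78.0·16 = 3920.7 mm
m = ρ·(πd²/4)·L = 7850 × 80.118×10⁻⁶ m² × 3.9207 m = 2.4659 kg
f_n = ½√(k/m) = 0.5·√(13380/2.4659) = 0.5·√(5426) = 36.831 Hz

36.8 Hz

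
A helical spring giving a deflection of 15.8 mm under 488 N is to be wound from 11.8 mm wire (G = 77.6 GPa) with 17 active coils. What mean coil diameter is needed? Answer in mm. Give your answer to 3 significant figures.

71.0 mm

Required rate k = F/δ = 488/15.8 = 30.886 N/mm
D = (Gd⁴/(8N_a·k))^(1/3) = (77.6×10³·11.8⁴/(8·17·30.886))^(1/3)
  = (358169)^(1/3) = 71.0171 mm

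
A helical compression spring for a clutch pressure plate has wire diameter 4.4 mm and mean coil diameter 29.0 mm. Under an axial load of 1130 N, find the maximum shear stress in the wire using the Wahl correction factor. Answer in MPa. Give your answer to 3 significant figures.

1200 MPa

Spring index C = D/d = 29.0/4.4 = 6.5909
K_W = (4C−1)/(4C−4) + 0.615/C = 25.364/22.364 + 0.0933 = 1.2275
τ₀ = 8FD/(πd³) = 8·1130·29.0/(π·4.4³) = 262160/267.61 = 979.62 MPa
τ_max = K·τ₀ = 1.2275 × 979.62 = 1202.4 MPa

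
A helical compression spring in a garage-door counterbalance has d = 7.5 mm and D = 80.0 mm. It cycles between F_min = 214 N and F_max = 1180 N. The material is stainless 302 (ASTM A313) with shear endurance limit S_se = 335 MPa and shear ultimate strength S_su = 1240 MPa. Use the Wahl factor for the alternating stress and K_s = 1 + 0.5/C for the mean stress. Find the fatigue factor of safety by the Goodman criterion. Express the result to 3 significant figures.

0.931

C = D/d = 80.0/7.5 = 10.6667; K_W = (4C−1)/(4C−4)+0.615/C = 1.1352; K_s = 1+0.5/C = 1.0469
F_a = (F_max−F_min)/2 = 483 N; F_m = (F_max+F_min)/2 = 697 N
τ_a = K_W·8F_aD/(πd³) = 1.1352 × 233.23 = 264.78 MPa
τ_m = K_s·8F_mD/(πd³) = 1.0469 × 336.57 = 352.35 MPa
Goodman: 1/n_f = τ_a/S_se + τ_m/S_su = 264.78/335 + 352.35/1240 = 0.79038 + 0.28415 = 1.0745
n_f = 1/1.0745 = 0.9306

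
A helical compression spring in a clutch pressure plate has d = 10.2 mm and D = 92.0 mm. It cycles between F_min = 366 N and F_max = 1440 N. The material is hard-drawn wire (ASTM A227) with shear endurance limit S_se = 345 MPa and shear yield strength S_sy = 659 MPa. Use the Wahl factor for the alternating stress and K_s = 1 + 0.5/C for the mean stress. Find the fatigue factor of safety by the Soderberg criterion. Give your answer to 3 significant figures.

C = D/d = 92.0/10.2 = 9.0196; K_W = (4C−1)/(4C−4)+0.615/C = 1.1617; K_s = 1+0.5/C = 1.0554
F_a = (F_max−F_min)/2 = 537 N; F_m = (F_max+F_min)/2 = 903 N
τ_a = K_W·8F_aD/(πd³) = 1.1617 × 118.55 = 137.72 MPa
τ_m = K_s·8F_mD/(πd³) = 1.0554 × 199.35 = 210.4 MPa
Soderberg: 1/n_f = τ_a/S_se + τ_m/S_sy = 137.72/345 + 210.4/659 = 0.39919 + 0.31927 = 0.71846
n_f = 1/0.71846 = 1.392

1.39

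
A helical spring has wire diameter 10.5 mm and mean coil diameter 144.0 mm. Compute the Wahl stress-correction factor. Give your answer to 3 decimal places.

C = D/d = 144.0/10.5 = 13.7143
K_W = (4C−1)/(4C−4) + 0.615/C = 53.857/50.857 + 0.0448 = 1.1038

1.104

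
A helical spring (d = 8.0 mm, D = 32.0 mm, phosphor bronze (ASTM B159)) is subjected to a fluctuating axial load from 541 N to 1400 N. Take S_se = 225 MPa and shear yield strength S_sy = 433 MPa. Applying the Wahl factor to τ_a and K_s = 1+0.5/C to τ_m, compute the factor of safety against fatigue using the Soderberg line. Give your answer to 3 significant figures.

C = D/d = 32.0/8.0 = 4.0000; K_W = (4C−1)/(4C−4)+0.615/C = 1.4038; K_s = 1+0.5/C = 1.1250
F_a = (F_max−F_min)/2 = 429.5 N; F_m = (F_max+F_min)/2 = 970.5 N
τ_a = K_W·8F_aD/(πd³) = 1.4038 × 68.357 = 95.956 MPa
τ_m = K_s·8F_mD/(πd³) = 1.1250 × 154.46 = 173.77 MPa
Soderberg: 1/n_f = τ_a/S_se + τ_m/S_sy = 95.956/225 + 173.77/433 = 0.42647 + 0.40131 = 0.82778
n_f = 1/0.82778 = 1.208

1.21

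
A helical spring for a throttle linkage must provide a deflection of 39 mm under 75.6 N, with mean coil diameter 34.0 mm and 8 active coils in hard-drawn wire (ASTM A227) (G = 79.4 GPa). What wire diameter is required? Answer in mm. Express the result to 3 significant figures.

2.80 mm

Required rate k = F/δ = 75.6/39 = 1.9385 N/mm
d = (8D³N_a·k / G)^(1/4) = (8·34.0³·8·1.9385 / (79.4×10³))^0.25
  = (61.412)^0.25 = 2.7994 mm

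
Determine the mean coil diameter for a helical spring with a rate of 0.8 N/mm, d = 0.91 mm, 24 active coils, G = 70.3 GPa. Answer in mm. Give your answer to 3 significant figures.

6.80 mm

D = (Gd⁴/(8N_a·k))^(1/3) = (70.3×10³·0.91⁴/(8·24·0.8))^(1/3)
  = (313.855)^(1/3) = 6.7958 mm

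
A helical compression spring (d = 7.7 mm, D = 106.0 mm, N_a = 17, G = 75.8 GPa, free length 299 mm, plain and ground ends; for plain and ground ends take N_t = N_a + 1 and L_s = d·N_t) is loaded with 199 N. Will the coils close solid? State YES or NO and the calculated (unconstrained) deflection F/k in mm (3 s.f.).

k = Gd⁴/(8D³N_a) = (75.8×10³)(7.7⁴)/(8·106.0³·17) = 1.645 N/mm
N_t = 18; L_s = 7.7·18 = 138.6 mm; δ_solid = L₀ − L_s = 299 − 138.6 = 160.4 mm
δ = F/k = 199/1.645 = 120.97 mm
δ < δ_solid → spring does not go solid

NO, δ = 121 mm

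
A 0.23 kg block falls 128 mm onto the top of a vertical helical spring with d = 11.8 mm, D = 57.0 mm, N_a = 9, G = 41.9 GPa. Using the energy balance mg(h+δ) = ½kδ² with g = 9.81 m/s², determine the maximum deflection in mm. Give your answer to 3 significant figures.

k = Gd⁴/(8D³N_a) = (41.9×10³)(11.8⁴)/(8·57.0³·9) = 60.924 N/mm
W = mg = 0.23 × 9.81 = 2.2563 N
½kδ² − Wδ − Wh = 0 → δ = (W + √(W² + 2kWh))/k
δ = (2.2563 + √(5.0909 + 35190.2))/60.924 = (2.2563 + 187.6)/60.924 = 3.1164 mm

3.12 mm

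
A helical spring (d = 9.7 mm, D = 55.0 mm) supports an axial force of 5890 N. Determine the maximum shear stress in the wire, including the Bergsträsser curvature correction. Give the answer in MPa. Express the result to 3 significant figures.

Spring index C = D/d = 55.0/9.7 = 5.6701
K_B = (4C+2)/(4C−3) = 24.680/19.680 = 1.2541
τ₀ = 8FD/(πd³) = 8·5890·55.0/(π·9.7³) = 2.5916e+06/2867.2 = 903.86 MPa
τ_max = K·τ₀ = 1.2541 × 903.86 = 1133.5 MPa

1130 MPa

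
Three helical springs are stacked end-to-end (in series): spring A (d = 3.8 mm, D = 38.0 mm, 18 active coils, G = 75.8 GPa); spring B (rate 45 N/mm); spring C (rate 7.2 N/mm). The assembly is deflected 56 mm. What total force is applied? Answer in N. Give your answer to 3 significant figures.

k_A = Gd⁴/(8D³N_a) = (75.8×10³)(3.8⁴)/(8·38.0³·18) = 2.0003 N/mm
Series: 1/k_eq = 1/2.0003 + 1/45 + 1/7.2 = 0.66104; k_eq = 1.5128 N/mm
F = k_eq·δ = 1.5128·56 = 84.715 N

84.7 N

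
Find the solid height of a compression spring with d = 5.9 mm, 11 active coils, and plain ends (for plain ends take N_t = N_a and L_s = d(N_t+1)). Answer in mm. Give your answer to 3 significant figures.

plain ends: N_t = N_a = 11
L_s = d·(N_t+1) = 5.9 × 12 = 70.8 mm

70.8 mm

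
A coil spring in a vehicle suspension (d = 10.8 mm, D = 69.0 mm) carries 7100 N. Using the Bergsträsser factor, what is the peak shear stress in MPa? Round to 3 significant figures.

1210 MPa

Spring index C = D/d = 69.0/10.8 = 6.3889
K_B = (4C+2)/(4C−3) = 27.556/22.556 = 1.2217
τ₀ = 8FD/(πd³) = 8·7100·69.0/(π·10.8³) = 3.9192e+06/3957.5 = 990.32 MPa
τ_max = K·τ₀ = 1.2217 × 990.32 = 1209.9 MPa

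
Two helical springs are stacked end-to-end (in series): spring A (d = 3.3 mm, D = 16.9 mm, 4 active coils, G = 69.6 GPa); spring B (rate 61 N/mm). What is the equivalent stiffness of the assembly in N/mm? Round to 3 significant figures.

28.5 N/mm

k_A = Gd⁴/(8D³N_a) = (69.6×10³)(3.3⁴)/(8·16.9³·4) = 53.439 N/mm
Series: 1/k_eq = 1/53.439 + 1/61 = 0.035107; k_eq = 28.485 N/mm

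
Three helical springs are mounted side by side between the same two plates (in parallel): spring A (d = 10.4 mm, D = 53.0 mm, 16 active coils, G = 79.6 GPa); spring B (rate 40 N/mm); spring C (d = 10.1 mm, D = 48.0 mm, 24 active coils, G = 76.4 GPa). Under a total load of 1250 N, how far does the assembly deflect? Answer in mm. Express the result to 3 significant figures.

9.90 mm

k_A = Gd⁴/(8D³N_a) = (79.6×10³)(10.4⁴)/(8·53.0³·16) = 48.866 N/mm
k_C = Gd⁴/(8D³N_a) = (76.4×10³)(10.1⁴)/(8·48.0³·24) = 37.442 N/mm
Parallel: k_eq = 48.866 + 40 + 37.442 = 126.31 N/mm
δ = F/k_eq = 1250/126.31 = 9.8965 mm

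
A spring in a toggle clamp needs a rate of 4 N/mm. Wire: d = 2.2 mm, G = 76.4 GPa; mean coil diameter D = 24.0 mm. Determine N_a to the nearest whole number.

N_a = Gd⁴/(8D³k) = (76.4×10³ × 2.2⁴)/(8 × 24.0³ × 4)
    = 1.78972e+06 / 442368 = 4.046 → 4 coils

4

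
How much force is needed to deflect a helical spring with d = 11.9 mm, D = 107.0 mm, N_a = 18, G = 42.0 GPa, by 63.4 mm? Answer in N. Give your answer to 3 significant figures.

k = Gd⁴/(8D³N_a) = (42.0×10³)(11.9⁴)/(8·107.0³·18) = 4.7744 N/mm
F = k·δ = 4.7744 × 63.4 = 302.7 N

303 N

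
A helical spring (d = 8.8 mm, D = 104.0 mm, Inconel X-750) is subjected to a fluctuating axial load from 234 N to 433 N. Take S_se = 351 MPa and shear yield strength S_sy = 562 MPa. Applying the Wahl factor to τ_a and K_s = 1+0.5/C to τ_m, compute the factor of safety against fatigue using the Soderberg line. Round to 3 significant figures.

2.75

C = D/d = 104.0/8.8 = 11.8182; K_W = (4C−1)/(4C−4)+0.615/C = 1.1214; K_s = 1+0.5/C = 1.0423
F_a = (F_max−F_min)/2 = 99.5 N; F_m = (F_max+F_min)/2 = 333.5 N
τ_a = K_W·8F_aD/(πd³) = 1.1214 × 38.668 = 43.361 MPa
τ_m = K_s·8F_mD/(πd³) = 1.0423 × 129.6 = 135.09 MPa
Soderberg: 1/n_f = τ_a/S_se + τ_m/S_sy = 43.361/351 + 135.09/562 = 0.12353 + 0.24037 = 0.36391
n_f = 1/0.36391 = 2.748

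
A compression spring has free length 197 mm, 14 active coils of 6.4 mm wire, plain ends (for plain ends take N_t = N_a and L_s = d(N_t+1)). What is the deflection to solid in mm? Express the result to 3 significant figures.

101 mm

N_t = 14; L_s = 6.4·15 = 96 mm
δ_solid = L₀ − L_s = 197 − 96 = 101 mm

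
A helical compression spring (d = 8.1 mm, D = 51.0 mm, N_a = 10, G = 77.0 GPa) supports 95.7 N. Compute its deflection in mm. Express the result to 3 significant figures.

3.06 mm

k = Gd⁴/(8D³N_a) = (77.0×10³)(8.1⁴)/(8·51.0³·10) = 31.234 N/mm
δ = F/k = 95.7 / 31.234 = 3.0639 mm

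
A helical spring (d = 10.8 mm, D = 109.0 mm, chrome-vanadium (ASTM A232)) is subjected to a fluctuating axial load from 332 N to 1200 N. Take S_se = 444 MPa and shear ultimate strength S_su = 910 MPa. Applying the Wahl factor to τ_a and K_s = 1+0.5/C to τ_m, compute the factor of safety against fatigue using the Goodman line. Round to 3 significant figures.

C = D/d = 109.0/10.8 = 10.0926; K_W = (4C−1)/(4C−4)+0.615/C = 1.1434; K_s = 1+0.5/C = 1.0495
F_a = (F_max−F_min)/2 = 434 N; F_m = (F_max+F_min)/2 = 766 N
τ_a = K_W·8F_aD/(πd³) = 1.1434 × 95.628 = 109.34 MPa
τ_m = K_s·8F_mD/(πd³) = 1.0495 × 168.78 = 177.14 MPa
Goodman: 1/n_f = τ_a/S_se + τ_m/S_su = 109.34/444 + 177.14/910 = 0.24627 + 0.19466 = 0.44093
n_f = 1/0.44093 = 2.268

2.27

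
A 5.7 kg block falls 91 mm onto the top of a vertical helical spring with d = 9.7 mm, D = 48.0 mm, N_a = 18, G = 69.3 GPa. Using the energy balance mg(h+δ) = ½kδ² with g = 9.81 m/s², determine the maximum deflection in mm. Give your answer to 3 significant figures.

17.8 mm

k = Gd⁴/(8D³N_a) = (69.3×10³)(9.7⁴)/(8·48.0³·18) = 38.524 N/mm
W = mg = 5.7 × 9.81 = 55.917 N
½kδ² − Wδ − Wh = 0 → δ = (W + √(W² + 2kWh))/k
δ = (55.917 + √(3126.7 + 392057))/38.524 = (55.917 + 628.64)/38.524 = 17.769 mm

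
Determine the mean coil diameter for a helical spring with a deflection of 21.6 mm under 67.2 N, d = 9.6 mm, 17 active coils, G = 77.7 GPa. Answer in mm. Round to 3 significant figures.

Required rate k = F/δ = 67.2/21.6 = 3.1111 N/mm
D = (Gd⁴/(8N_a·k))^(1/3) = (77.7×10³·9.6⁴/(8·17·3.1111))^(1/3)
  = (1.55974e+06)^(1/3) = 115.9713 mm

116 mm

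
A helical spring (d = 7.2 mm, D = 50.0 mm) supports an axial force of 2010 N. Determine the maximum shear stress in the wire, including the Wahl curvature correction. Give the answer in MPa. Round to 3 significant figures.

833 MPa

Spring index C = D/d = 50.0/7.2 = 6.9444
K_W = (4C−1)/(4C−4) + 0.615/C = 26.778/23.778 + 0.0886 = 1.2147
τ₀ = 8FD/(πd³) = 8·2010·50.0/(π·7.2³) = 804000/1172.6 = 685.66 MPa
τ_max = K·τ₀ = 1.2147 × 685.66 = 832.89 MPa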